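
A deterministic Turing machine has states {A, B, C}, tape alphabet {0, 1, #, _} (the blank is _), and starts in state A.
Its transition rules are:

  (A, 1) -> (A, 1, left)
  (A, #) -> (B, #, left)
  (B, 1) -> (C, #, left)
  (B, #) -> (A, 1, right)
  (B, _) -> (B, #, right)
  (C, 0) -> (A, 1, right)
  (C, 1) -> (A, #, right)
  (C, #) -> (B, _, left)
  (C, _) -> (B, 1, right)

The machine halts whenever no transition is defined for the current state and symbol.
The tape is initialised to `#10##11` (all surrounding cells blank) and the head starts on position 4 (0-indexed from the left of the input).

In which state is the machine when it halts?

A | _#10#[#]11   read # → write #, move left, go to B
B | _#10[#]#11   read # → write 1, move right, go to A
A | _#101[#]11   read # → write #, move left, go to B
B | _#10[1]#11   read 1 → write #, move left, go to C
C | _#1[0]##11   read 0 → write 1, move right, go to A
A | _#11[#]#11   read # → write #, move left, go to B
B | _#1[1]##11   read 1 → write #, move left, go to C
C | _#[1]###11   read 1 → write #, move right, go to A
A | _##[#]##11   read # → write #, move left, go to B
B | _#[#]###11   read # → write 1, move right, go to A
A | _#1[#]##11   read # → write #, move left, go to B
B | _#[1]###11   read 1 → write #, move left, go to C
C | _[#]####11   read # → write _, move left, go to B
B | [_]_####11   read _ → write #, move right, go to B
B | #[_]####11   read _ → write #, move right, go to B
B | ##[#]###11   read # → write 1, move right, go to A
A | ##1[#]##11   read # → write #, move left, go to B
B | ##[1]###11   read 1 → write #, move left, go to C
C | #[#]####11   read # → write _, move left, go to B
B | [#]_####11   read # → write 1, move right, go to A
A | 1[_]####11
No transition is defined for (A, _); M halts in state A.

A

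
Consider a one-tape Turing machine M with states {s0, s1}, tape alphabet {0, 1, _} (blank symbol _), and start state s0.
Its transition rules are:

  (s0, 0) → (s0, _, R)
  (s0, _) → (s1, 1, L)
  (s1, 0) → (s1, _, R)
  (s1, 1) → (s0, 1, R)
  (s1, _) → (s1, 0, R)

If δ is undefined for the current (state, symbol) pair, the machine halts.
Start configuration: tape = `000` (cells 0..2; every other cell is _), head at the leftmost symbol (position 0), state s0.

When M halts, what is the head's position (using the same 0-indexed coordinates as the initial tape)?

4

state=s0 head=0 tape=[0]00__   (s0,0)→(s0,_,R)
state=s0 head=1 tape=_[0]0__   (s0,0)→(s0,_,R)
state=s0 head=2 tape=__[0]__   (s0,0)→(s0,_,R)
state=s0 head=3 tape=___[_]_   (s0,_)→(s1,1,L)
state=s1 head=2 tape=__[_]1_   (s1,_)→(s1,0,R)
state=s1 head=3 tape=__0[1]_   (s1,1)→(s0,1,R)
state=s0 head=4 tape=__01[_]   (s0,_)→(s1,1,L)
state=s1 head=3 tape=__0[1]1   (s1,1)→(s0,1,R)
state=s0 head=4 tape=__01[1]
At halt the head is at cell 4.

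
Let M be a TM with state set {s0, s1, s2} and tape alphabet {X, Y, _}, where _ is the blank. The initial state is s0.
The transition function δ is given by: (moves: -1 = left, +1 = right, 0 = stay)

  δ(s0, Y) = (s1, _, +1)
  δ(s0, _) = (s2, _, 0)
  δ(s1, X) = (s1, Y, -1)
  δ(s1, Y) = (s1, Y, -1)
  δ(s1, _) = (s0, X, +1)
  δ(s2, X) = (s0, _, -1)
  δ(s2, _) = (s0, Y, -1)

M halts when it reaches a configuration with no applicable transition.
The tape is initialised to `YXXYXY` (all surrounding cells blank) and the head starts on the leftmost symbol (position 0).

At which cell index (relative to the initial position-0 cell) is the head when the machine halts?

state=s0 head=0 tape=[Y]XXYXY__   (s0,Y)→(s1,_,+1)
state=s1 head=1 tape=_[X]XYXY__   (s1,X)→(s1,Y,-1)
state=s1 head=0 tape=[_]YXYXY__   (s1,_)→(s0,X,+1)
state=s0 head=1 tape=X[Y]XYXY__   (s0,Y)→(s1,_,+1)
state=s1 head=2 tape=X_[X]YXY__   (s1,X)→(s1,Y,-1)
state=s1 head=1 tape=X[_]YYXY__   (s1,_)→(s0,X,+1)
state=s0 head=2 tape=XX[Y]YXY__   (s0,Y)→(s1,_,+1)
state=s1 head=3 tape=XX_[Y]XY__   (s1,Y)→(s1,Y,-1)
state=s1 head=2 tape=XX[_]YXY__   (s1,_)→(s0,X,+1)
state=s0 head=3 tape=XXX[Y]XY__   (s0,Y)→(s1,_,+1)
state=s1 head=4 tape=XXX_[X]Y__   (s1,X)→(s1,Y,-1)
state=s1 head=3 tape=XXX[_]YY__   (s1,_)→(s0,X,+1)
state=s0 head=4 tape=XXXX[Y]Y__   (s0,Y)→(s1,_,+1)
state=s1 head=5 tape=XXXX_[Y]__   (s1,Y)→(s1,Y,-1)
state=s1 head=4 tape=XXXX[_]Y__   (s1,_)→(s0,X,+1)
state=s0 head=5 tape=XXXXX[Y]__   (s0,Y)→(s1,_,+1)
state=s1 head=6 tape=XXXXX_[_]_   (s1,_)→(s0,X,+1)
state=s0 head=7 tape=XXXXX_X[_]   (s0,_)→(s2,_,0)
state=s2 head=7 tape=XXXXX_X[_]   (s2,_)→(s0,Y,-1)
state=s0 head=6 tape=XXXXX_[X]Y
At halt the head is at cell 6.

6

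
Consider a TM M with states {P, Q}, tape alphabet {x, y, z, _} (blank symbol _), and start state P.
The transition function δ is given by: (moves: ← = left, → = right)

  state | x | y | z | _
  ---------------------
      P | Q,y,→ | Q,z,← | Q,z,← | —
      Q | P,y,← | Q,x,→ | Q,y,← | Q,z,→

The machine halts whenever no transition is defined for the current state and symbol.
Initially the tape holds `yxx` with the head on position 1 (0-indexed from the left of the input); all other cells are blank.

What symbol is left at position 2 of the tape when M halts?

state=P head=1 tape=_y[x]x   (P,x)→(Q,y,→)
state=Q head=2 tape=_yy[x]   (Q,x)→(P,y,←)
state=P head=1 tape=_y[y]y   (P,y)→(Q,z,←)
state=Q head=0 tape=_[y]zy   (Q,y)→(Q,x,→)
state=Q head=1 tape=_x[z]y   (Q,z)→(Q,y,←)
state=Q head=0 tape=_[x]yy   (Q,x)→(P,y,←)
state=P head=-1 tape=[_]yyy
Cell 2 holds y when M halts.

y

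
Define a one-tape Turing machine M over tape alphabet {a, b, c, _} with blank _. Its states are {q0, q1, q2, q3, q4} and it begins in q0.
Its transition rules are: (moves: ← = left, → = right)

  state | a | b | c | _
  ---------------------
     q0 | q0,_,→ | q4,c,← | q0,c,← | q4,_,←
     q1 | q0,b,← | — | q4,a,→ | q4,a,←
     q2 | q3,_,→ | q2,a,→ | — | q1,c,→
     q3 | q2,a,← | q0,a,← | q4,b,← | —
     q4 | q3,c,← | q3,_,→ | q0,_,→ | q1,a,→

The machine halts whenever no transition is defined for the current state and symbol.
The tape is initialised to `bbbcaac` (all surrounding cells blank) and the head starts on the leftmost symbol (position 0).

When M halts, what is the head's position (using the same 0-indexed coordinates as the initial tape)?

q0 | _____[b]bbcaac   read b → write c, move ←, go to q4
q4 | ____[_]cbbcaac   read _ → write a, move →, go to q1
q1 | ____a[c]bbcaac   read c → write a, move →, go to q4
q4 | ____aa[b]bcaac   read b → write _, move →, go to q3
q3 | ____aa_[b]caac   read b → write a, move ←, go to q0
q0 | ____aa[_]acaac   read _ → write _, move ←, go to q4
q4 | ____a[a]_acaac   read a → write c, move ←, go to q3
q3 | ____[a]c_acaac   read a → write a, move ←, go to q2
q2 | ___[_]ac_acaac   read _ → write c, move →, go to q1
q1 | ___c[a]c_acaac   read a → write b, move ←, go to q0
q0 | ___[c]bc_acaac   read c → write c, move ←, go to q0
q0 | __[_]cbc_acaac   read _ → write _, move ←, go to q4
q4 | _[_]_cbc_acaac   read _ → write a, move →, go to q1
q1 | _a[_]cbc_acaac   read _ → write a, move ←, go to q4
q4 | _[a]acbc_acaac   read a → write c, move ←, go to q3
q3 | [_]cacbc_acaac
At halt the head is at cell -5.

-5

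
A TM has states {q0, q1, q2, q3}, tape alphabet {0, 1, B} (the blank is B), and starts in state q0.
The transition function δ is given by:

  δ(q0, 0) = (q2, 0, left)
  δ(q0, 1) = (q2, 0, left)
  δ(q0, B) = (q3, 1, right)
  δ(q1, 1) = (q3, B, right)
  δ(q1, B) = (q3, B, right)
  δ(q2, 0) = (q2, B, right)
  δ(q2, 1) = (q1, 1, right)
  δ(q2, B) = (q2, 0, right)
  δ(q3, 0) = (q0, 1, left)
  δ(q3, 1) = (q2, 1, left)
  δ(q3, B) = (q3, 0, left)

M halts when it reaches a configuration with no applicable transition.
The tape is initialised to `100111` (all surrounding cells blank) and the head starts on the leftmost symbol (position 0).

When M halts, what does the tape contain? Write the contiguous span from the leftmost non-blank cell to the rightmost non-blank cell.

state=q0 head=0 tape=B[1]00111BB   (q0,1)→(q2,0,left)
state=q2 head=-1 tape=[B]000111BB   (q2,B)→(q2,0,right)
state=q2 head=0 tape=0[0]00111BB   (q2,0)→(q2,B,right)
state=q2 head=1 tape=0B[0]0111BB   (q2,0)→(q2,B,right)
state=q2 head=2 tape=0BB[0]111BB   (q2,0)→(q2,B,right)
state=q2 head=3 tape=0BBB[1]11BB   (q2,1)→(q1,1,right)
state=q1 head=4 tape=0BBB1[1]1BB   (q1,1)→(q3,B,right)
state=q3 head=5 tape=0BBB1B[1]BB   (q3,1)→(q2,1,left)
state=q2 head=4 tape=0BBB1[B]1BB   (q2,B)→(q2,0,right)
state=q2 head=5 tape=0BBB10[1]BB   (q2,1)→(q1,1,right)
state=q1 head=6 tape=0BBB101[B]B   (q1,B)→(q3,B,right)
state=q3 head=7 tape=0BBB101B[B]   (q3,B)→(q3,0,left)
state=q3 head=6 tape=0BBB101[B]0   (q3,B)→(q3,0,left)
state=q3 head=5 tape=0BBB10[1]00   (q3,1)→(q2,1,left)
state=q2 head=4 tape=0BBB1[0]100   (q2,0)→(q2,B,right)
state=q2 head=5 tape=0BBB1B[1]00   (q2,1)→(q1,1,right)
state=q1 head=6 tape=0BBB1B1[0]0
The non-blank tape span at halt is 0BBB1B100.

0BBB1B100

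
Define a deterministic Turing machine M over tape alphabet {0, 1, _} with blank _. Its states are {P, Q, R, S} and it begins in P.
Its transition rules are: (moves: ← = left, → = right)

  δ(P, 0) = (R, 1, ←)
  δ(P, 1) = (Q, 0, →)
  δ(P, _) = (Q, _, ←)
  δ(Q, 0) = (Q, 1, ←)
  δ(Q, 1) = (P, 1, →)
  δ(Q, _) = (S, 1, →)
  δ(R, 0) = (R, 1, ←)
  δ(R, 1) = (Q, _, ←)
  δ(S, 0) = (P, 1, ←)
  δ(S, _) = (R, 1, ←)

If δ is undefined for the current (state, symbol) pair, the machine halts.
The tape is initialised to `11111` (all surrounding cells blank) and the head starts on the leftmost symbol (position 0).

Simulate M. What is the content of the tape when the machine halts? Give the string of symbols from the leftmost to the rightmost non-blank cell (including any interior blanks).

state=P head=0 tape=[1]1111__   (P,1)→(Q,0,→)
state=Q head=1 tape=0[1]111__   (Q,1)→(P,1,→)
state=P head=2 tape=01[1]11__   (P,1)→(Q,0,→)
state=Q head=3 tape=010[1]1__   (Q,1)→(P,1,→)
state=P head=4 tape=0101[1]__   (P,1)→(Q,0,→)
state=Q head=5 tape=01010[_]_   (Q,_)→(S,1,→)
state=S head=6 tape=010101[_]   (S,_)→(R,1,←)
state=R head=5 tape=01010[1]1   (R,1)→(Q,_,←)
state=Q head=4 tape=0101[0]_1   (Q,0)→(Q,1,←)
state=Q head=3 tape=010[1]1_1   (Q,1)→(P,1,→)
state=P head=4 tape=0101[1]_1   (P,1)→(Q,0,→)
state=Q head=5 tape=01010[_]1   (Q,_)→(S,1,→)
state=S head=6 tape=010101[1]
The non-blank tape span at halt is 0101011.

0101011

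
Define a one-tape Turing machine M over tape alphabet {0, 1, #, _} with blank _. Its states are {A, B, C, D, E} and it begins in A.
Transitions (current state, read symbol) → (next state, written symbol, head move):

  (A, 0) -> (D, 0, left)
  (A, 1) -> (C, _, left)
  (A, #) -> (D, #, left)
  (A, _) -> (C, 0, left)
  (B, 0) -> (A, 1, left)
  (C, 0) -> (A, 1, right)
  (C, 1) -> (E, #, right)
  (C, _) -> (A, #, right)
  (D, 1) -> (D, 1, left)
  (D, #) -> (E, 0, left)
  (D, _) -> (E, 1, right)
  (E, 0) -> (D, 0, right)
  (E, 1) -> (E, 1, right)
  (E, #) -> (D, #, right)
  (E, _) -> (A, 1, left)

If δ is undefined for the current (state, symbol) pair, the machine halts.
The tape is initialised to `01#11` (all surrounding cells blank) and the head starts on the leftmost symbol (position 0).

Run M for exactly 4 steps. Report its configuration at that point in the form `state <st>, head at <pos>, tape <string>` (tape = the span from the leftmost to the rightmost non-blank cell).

A | _[0]1#11   read 0 → write 0, move left, go to D
D | [_]01#11   read _ → write 1, move right, go to E
E | 1[0]1#11   read 0 → write 0, move right, go to D
D | 10[1]#11   read 1 → write 1, move left, go to D
D | 1[0]1#11
After 4 steps: state D, head at 0, tape 101#11.

state D, head at 0, tape 101#11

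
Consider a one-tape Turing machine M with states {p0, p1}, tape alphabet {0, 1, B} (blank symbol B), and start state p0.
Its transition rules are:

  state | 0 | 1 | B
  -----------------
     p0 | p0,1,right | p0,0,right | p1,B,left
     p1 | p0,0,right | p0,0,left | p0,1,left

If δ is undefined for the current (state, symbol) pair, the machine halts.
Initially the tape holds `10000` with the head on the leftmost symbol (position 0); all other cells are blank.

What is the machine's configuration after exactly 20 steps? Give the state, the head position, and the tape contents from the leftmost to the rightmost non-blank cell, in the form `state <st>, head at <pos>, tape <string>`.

state=p0 head=0 tape=[1]0000B   (p0,1)→(p0,0,right)
state=p0 head=1 tape=0[0]000B   (p0,0)→(p0,1,right)
state=p0 head=2 tape=01[0]00B   (p0,0)→(p0,1,right)
state=p0 head=3 tape=011[0]0B   (p0,0)→(p0,1,right)
state=p0 head=4 tape=0111[0]B   (p0,0)→(p0,1,right)
state=p0 head=5 tape=01111[B]   (p0,B)→(p1,B,left)
state=p1 head=4 tape=0111[1]B   (p1,1)→(p0,0,left)
state=p0 head=3 tape=011[1]0B   (p0,1)→(p0,0,right)
state=p0 head=4 tape=0110[0]B   (p0,0)→(p0,1,right)
state=p0 head=5 tape=01101[B]   (p0,B)→(p1,B,left)
state=p1 head=4 tape=0110[1]B   (p1,1)→(p0,0,left)
state=p0 head=3 tape=011[0]0B   (p0,0)→(p0,1,right)
state=p0 head=4 tape=0111[0]B   (p0,0)→(p0,1,right)
state=p0 head=5 tape=01111[B]   (p0,B)→(p1,B,left)
state=p1 head=4 tape=0111[1]B   (p1,1)→(p0,0,left)
state=p0 head=3 tape=011[1]0B   (p0,1)→(p0,0,right)
state=p0 head=4 tape=0110[0]B   (p0,0)→(p0,1,right)
state=p0 head=5 tape=01101[B]   (p0,B)→(p1,B,left)
state=p1 head=4 tape=0110[1]B   (p1,1)→(p0,0,left)
state=p0 head=3 tape=011[0]0B   (p0,0)→(p0,1,right)
state=p0 head=4 tape=0111[0]B
After 20 steps: state p0, head at 4, tape 01110.

state p0, head at 4, tape 01110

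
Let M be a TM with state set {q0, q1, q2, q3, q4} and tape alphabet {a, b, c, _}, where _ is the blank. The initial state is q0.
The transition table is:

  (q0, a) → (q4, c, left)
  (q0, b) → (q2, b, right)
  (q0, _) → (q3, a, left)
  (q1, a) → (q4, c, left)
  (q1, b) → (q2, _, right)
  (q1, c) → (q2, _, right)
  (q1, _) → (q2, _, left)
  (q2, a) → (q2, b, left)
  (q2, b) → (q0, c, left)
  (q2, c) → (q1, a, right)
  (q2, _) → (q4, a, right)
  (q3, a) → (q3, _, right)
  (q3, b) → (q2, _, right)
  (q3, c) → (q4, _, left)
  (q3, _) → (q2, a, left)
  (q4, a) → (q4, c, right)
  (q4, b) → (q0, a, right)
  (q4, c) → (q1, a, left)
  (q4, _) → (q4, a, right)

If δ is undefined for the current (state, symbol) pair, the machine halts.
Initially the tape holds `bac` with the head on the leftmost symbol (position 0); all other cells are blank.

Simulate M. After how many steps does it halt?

state=q0 head=0 tape=___[b]ac_   (q0,b)→(q2,b,right)
state=q2 head=1 tape=___b[a]c_   (q2,a)→(q2,b,left)
state=q2 head=0 tape=___[b]bc_   (q2,b)→(q0,c,left)
state=q0 head=-1 tape=__[_]cbc_   (q0,_)→(q3,a,left)
state=q3 head=-2 tape=_[_]acbc_   (q3,_)→(q2,a,left)
state=q2 head=-3 tape=[_]aacbc_   (q2,_)→(q4,a,right)
state=q4 head=-2 tape=a[a]acbc_   (q4,a)→(q4,c,right)
state=q4 head=-1 tape=ac[a]cbc_   (q4,a)→(q4,c,right)
state=q4 head=0 tape=acc[c]bc_   (q4,c)→(q1,a,left)
state=q1 head=-1 tape=ac[c]abc_   (q1,c)→(q2,_,right)
state=q2 head=0 tape=ac_[a]bc_   (q2,a)→(q2,b,left)
state=q2 head=-1 tape=ac[_]bbc_   (q2,_)→(q4,a,right)
state=q4 head=0 tape=aca[b]bc_   (q4,b)→(q0,a,right)
state=q0 head=1 tape=acaa[b]c_   (q0,b)→(q2,b,right)
state=q2 head=2 tape=acaab[c]_   (q2,c)→(q1,a,right)
state=q1 head=3 tape=acaaba[_]   (q1,_)→(q2,_,left)
state=q2 head=2 tape=acaab[a]_   (q2,a)→(q2,b,left)
state=q2 head=1 tape=acaa[b]b_   (q2,b)→(q0,c,left)
state=q0 head=0 tape=aca[a]cb_   (q0,a)→(q4,c,left)
state=q4 head=-1 tape=ac[a]ccb_   (q4,a)→(q4,c,right)
state=q4 head=0 tape=acc[c]cb_   (q4,c)→(q1,a,left)
state=q1 head=-1 tape=ac[c]acb_   (q1,c)→(q2,_,right)
state=q2 head=0 tape=ac_[a]cb_   (q2,a)→(q2,b,left)
state=q2 head=-1 tape=ac[_]bcb_   (q2,_)→(q4,a,right)
state=q4 head=0 tape=aca[b]cb_   (q4,b)→(q0,a,right)
state=q0 head=1 tape=acaa[c]b_
M halts after 25 transitions.

25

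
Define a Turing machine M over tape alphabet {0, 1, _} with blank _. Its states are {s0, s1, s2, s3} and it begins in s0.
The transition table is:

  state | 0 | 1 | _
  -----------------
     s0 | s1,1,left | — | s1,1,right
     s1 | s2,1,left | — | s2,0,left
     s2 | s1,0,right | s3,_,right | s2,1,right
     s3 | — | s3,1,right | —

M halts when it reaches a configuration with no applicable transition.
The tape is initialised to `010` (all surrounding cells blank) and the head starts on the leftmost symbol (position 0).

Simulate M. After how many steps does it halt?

s0 | __[0]10   read 0 → write 1, move left, go to s1
s1 | _[_]110   read _ → write 0, move left, go to s2
s2 | [_]0110   read _ → write 1, move right, go to s2
s2 | 1[0]110   read 0 → write 0, move right, go to s1
s1 | 10[1]10
M halts after 4 transitions.

4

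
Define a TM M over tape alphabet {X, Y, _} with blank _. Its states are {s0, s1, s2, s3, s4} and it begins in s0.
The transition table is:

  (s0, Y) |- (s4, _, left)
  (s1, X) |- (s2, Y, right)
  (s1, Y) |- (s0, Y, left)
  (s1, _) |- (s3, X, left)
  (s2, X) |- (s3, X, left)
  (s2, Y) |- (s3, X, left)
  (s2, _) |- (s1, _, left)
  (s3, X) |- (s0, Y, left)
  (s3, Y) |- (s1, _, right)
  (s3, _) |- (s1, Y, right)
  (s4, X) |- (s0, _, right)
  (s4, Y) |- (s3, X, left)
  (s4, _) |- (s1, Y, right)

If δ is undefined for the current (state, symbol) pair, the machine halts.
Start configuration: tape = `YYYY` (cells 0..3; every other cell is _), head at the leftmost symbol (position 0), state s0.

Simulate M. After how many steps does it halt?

16

s0 | _[Y]YYY_   read Y → write _, move left, go to s4
s4 | [_]_YYY_   read _ → write Y, move right, go to s1
s1 | Y[_]YYY_   read _ → write X, move left, go to s3
s3 | [Y]XYYY_   read Y → write _, move right, go to s1
s1 | _[X]YYY_   read X → write Y, move right, go to s2
s2 | _Y[Y]YY_   read Y → write X, move left, go to s3
s3 | _[Y]XYY_   read Y → write _, move right, go to s1
s1 | __[X]YY_   read X → write Y, move right, go to s2
s2 | __Y[Y]Y_   read Y → write X, move left, go to s3
s3 | __[Y]XY_   read Y → write _, move right, go to s1
s1 | ___[X]Y_   read X → write Y, move right, go to s2
s2 | ___Y[Y]_   read Y → write X, move left, go to s3
s3 | ___[Y]X_   read Y → write _, move right, go to s1
s1 | ____[X]_   read X → write Y, move right, go to s2
s2 | ____Y[_]   read _ → write _, move left, go to s1
s1 | ____[Y]_   read Y → write Y, move left, go to s0
s0 | ___[_]Y_
M halts after 16 transitions.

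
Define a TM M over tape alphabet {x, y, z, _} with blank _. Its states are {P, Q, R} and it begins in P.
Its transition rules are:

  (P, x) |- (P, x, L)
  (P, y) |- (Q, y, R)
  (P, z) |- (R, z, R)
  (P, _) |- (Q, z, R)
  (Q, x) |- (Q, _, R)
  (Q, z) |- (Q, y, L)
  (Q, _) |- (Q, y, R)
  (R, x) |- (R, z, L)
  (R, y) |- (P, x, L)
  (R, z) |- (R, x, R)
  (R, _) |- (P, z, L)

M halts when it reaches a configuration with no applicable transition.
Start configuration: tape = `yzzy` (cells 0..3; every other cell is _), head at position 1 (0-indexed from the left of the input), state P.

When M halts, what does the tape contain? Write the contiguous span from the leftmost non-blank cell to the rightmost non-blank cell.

zyyzz

state=P head=1 tape=_y[z]zy   (P,z)→(R,z,R)
state=R head=2 tape=_yz[z]y   (R,z)→(R,x,R)
state=R head=3 tape=_yzx[y]   (R,y)→(P,x,L)
state=P head=2 tape=_yz[x]x   (P,x)→(P,x,L)
state=P head=1 tape=_y[z]xx   (P,z)→(R,z,R)
state=R head=2 tape=_yz[x]x   (R,x)→(R,z,L)
state=R head=1 tape=_y[z]zx   (R,z)→(R,x,R)
state=R head=2 tape=_yx[z]x   (R,z)→(R,x,R)
state=R head=3 tape=_yxx[x]   (R,x)→(R,z,L)
state=R head=2 tape=_yx[x]z   (R,x)→(R,z,L)
state=R head=1 tape=_y[x]zz   (R,x)→(R,z,L)
state=R head=0 tape=_[y]zzz   (R,y)→(P,x,L)
state=P head=-1 tape=[_]xzzz   (P,_)→(Q,z,R)
state=Q head=0 tape=z[x]zzz   (Q,x)→(Q,_,R)
state=Q head=1 tape=z_[z]zz   (Q,z)→(Q,y,L)
state=Q head=0 tape=z[_]yzz   (Q,_)→(Q,y,R)
state=Q head=1 tape=zy[y]zz
The non-blank tape span at halt is zyyzz.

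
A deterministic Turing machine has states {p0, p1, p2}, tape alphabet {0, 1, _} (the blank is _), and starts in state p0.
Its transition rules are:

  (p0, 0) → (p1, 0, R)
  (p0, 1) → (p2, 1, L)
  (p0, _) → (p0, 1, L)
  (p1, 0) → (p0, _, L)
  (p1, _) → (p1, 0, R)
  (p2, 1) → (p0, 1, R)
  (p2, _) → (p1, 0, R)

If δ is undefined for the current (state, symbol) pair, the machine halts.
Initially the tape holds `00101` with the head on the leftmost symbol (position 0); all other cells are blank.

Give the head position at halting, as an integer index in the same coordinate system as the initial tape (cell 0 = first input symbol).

state=p0 head=0 tape=[0]0101   (p0,0)→(p1,0,R)
state=p1 head=1 tape=0[0]101   (p1,0)→(p0,_,L)
state=p0 head=0 tape=[0]_101   (p0,0)→(p1,0,R)
state=p1 head=1 tape=0[_]101   (p1,_)→(p1,0,R)
state=p1 head=2 tape=00[1]01
At halt the head is at cell 2.

2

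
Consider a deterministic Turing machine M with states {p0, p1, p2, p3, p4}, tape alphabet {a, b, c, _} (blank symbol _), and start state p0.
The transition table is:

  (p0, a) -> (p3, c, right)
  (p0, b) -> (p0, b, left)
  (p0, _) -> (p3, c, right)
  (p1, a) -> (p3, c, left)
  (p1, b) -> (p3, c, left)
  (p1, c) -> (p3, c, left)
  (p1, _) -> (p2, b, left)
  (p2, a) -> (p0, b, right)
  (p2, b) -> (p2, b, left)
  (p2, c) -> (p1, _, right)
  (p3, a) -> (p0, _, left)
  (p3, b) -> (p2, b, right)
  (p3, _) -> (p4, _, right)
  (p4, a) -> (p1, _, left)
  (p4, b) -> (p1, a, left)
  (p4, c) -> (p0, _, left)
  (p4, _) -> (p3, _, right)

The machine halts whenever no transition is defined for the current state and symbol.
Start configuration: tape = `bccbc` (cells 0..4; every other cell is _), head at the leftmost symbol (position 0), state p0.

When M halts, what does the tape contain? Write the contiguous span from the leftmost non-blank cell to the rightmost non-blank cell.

cbc__c

p0 | _[b]ccbc   read b → write b, move left, go to p0
p0 | [_]bccbc   read _ → write c, move right, go to p3
p3 | c[b]ccbc   read b → write b, move right, go to p2
p2 | cb[c]cbc   read c → write _, move right, go to p1
p1 | cb_[c]bc   read c → write c, move left, go to p3
p3 | cb[_]cbc   read _ → write _, move right, go to p4
p4 | cb_[c]bc   read c → write _, move left, go to p0
p0 | cb[_]_bc   read _ → write c, move right, go to p3
p3 | cbc[_]bc   read _ → write _, move right, go to p4
p4 | cbc_[b]c   read b → write a, move left, go to p1
p1 | cbc[_]ac   read _ → write b, move left, go to p2
p2 | cb[c]bac   read c → write _, move right, go to p1
p1 | cb_[b]ac   read b → write c, move left, go to p3
p3 | cb[_]cac   read _ → write _, move right, go to p4
p4 | cb_[c]ac   read c → write _, move left, go to p0
p0 | cb[_]_ac   read _ → write c, move right, go to p3
p3 | cbc[_]ac   read _ → write _, move right, go to p4
p4 | cbc_[a]c   read a → write _, move left, go to p1
p1 | cbc[_]_c   read _ → write b, move left, go to p2
p2 | cb[c]b_c   read c → write _, move right, go to p1
p1 | cb_[b]_c   read b → write c, move left, go to p3
p3 | cb[_]c_c   read _ → write _, move right, go to p4
p4 | cb_[c]_c   read c → write _, move left, go to p0
p0 | cb[_]__c   read _ → write c, move right, go to p3
p3 | cbc[_]_c   read _ → write _, move right, go to p4
p4 | cbc_[_]c   read _ → write _, move right, go to p3
p3 | cbc__[c]
The non-blank tape span at halt is cbc__c.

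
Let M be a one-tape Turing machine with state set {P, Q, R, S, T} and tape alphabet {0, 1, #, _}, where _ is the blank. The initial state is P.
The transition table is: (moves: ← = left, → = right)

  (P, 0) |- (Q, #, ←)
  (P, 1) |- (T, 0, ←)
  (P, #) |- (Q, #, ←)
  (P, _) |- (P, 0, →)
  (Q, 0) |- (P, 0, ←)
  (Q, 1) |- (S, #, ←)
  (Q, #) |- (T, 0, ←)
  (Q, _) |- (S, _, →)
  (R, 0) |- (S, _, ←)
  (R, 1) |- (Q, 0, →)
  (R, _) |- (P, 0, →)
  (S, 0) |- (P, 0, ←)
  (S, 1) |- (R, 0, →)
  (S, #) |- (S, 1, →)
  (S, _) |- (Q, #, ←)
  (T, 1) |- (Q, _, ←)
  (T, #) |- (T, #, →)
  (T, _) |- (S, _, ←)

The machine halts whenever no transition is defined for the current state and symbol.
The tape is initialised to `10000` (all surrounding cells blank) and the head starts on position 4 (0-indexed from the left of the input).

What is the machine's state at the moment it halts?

state=P head=4 tape=_____1000[0]   (P,0)→(Q,#,←)
state=Q head=3 tape=_____100[0]#   (Q,0)→(P,0,←)
state=P head=2 tape=_____10[0]0#   (P,0)→(Q,#,←)
state=Q head=1 tape=_____1[0]#0#   (Q,0)→(P,0,←)
state=P head=0 tape=_____[1]0#0#   (P,1)→(T,0,←)
state=T head=-1 tape=____[_]00#0#   (T,_)→(S,_,←)
state=S head=-2 tape=___[_]_00#0#   (S,_)→(Q,#,←)
state=Q head=-3 tape=__[_]#_00#0#   (Q,_)→(S,_,→)
state=S head=-2 tape=___[#]_00#0#   (S,#)→(S,1,→)
state=S head=-1 tape=___1[_]00#0#   (S,_)→(Q,#,←)
state=Q head=-2 tape=___[1]#00#0#   (Q,1)→(S,#,←)
state=S head=-3 tape=__[_]##00#0#   (S,_)→(Q,#,←)
state=Q head=-4 tape=_[_]###00#0#   (Q,_)→(S,_,→)
state=S head=-3 tape=__[#]##00#0#   (S,#)→(S,1,→)
state=S head=-2 tape=__1[#]#00#0#   (S,#)→(S,1,→)
state=S head=-1 tape=__11[#]00#0#   (S,#)→(S,1,→)
state=S head=0 tape=__111[0]0#0#   (S,0)→(P,0,←)
state=P head=-1 tape=__11[1]00#0#   (P,1)→(T,0,←)
state=T head=-2 tape=__1[1]000#0#   (T,1)→(Q,_,←)
state=Q head=-3 tape=__[1]_000#0#   (Q,1)→(S,#,←)
state=S head=-4 tape=_[_]#_000#0#   (S,_)→(Q,#,←)
state=Q head=-5 tape=[_]##_000#0#   (Q,_)→(S,_,→)
state=S head=-4 tape=_[#]#_000#0#   (S,#)→(S,1,→)
state=S head=-3 tape=_1[#]_000#0#   (S,#)→(S,1,→)
state=S head=-2 tape=_11[_]000#0#   (S,_)→(Q,#,←)
state=Q head=-3 tape=_1[1]#000#0#   (Q,1)→(S,#,←)
state=S head=-4 tape=_[1]##000#0#   (S,1)→(R,0,→)
state=R head=-3 tape=_0[#]#000#0#
No transition is defined for (R, #); M halts in state R.

R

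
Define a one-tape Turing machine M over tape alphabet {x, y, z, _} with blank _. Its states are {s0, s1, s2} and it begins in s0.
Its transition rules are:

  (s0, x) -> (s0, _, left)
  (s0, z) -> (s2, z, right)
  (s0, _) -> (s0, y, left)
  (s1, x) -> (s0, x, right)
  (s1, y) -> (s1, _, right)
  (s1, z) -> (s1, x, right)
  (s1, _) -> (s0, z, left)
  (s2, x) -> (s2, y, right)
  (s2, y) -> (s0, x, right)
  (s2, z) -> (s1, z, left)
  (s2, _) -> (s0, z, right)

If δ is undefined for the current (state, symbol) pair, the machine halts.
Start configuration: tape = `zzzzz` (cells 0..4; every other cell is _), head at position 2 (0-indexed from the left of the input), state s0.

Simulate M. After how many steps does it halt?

state=s0 head=2 tape=zz[z]zz_   (s0,z)→(s2,z,right)
state=s2 head=3 tape=zzz[z]z_   (s2,z)→(s1,z,left)
state=s1 head=2 tape=zz[z]zz_   (s1,z)→(s1,x,right)
state=s1 head=3 tape=zzx[z]z_   (s1,z)→(s1,x,right)
state=s1 head=4 tape=zzxx[z]_   (s1,z)→(s1,x,right)
state=s1 head=5 tape=zzxxx[_]   (s1,_)→(s0,z,left)
state=s0 head=4 tape=zzxx[x]z   (s0,x)→(s0,_,left)
state=s0 head=3 tape=zzx[x]_z   (s0,x)→(s0,_,left)
state=s0 head=2 tape=zz[x]__z   (s0,x)→(s0,_,left)
state=s0 head=1 tape=z[z]___z   (s0,z)→(s2,z,right)
state=s2 head=2 tape=zz[_]__z   (s2,_)→(s0,z,right)
state=s0 head=3 tape=zzz[_]_z   (s0,_)→(s0,y,left)
state=s0 head=2 tape=zz[z]y_z   (s0,z)→(s2,z,right)
state=s2 head=3 tape=zzz[y]_z   (s2,y)→(s0,x,right)
state=s0 head=4 tape=zzzx[_]z   (s0,_)→(s0,y,left)
state=s0 head=3 tape=zzz[x]yz   (s0,x)→(s0,_,left)
state=s0 head=2 tape=zz[z]_yz   (s0,z)→(s2,z,right)
state=s2 head=3 tape=zzz[_]yz   (s2,_)→(s0,z,right)
state=s0 head=4 tape=zzzz[y]z
M halts after 18 transitions.

18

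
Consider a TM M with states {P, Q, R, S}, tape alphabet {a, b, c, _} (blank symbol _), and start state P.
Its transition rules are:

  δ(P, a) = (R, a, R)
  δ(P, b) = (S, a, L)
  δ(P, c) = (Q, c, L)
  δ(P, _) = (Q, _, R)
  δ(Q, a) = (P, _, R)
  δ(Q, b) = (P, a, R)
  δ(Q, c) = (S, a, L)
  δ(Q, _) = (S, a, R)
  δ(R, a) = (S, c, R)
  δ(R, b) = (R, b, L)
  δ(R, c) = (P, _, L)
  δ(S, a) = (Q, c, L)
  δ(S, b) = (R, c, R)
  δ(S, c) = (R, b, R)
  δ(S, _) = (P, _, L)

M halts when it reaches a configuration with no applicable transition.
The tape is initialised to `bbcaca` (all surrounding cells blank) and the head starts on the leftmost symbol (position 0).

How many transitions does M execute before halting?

18

state=P head=0 tape=__[b]bcaca   (P,b)→(S,a,L)
state=S head=-1 tape=_[_]abcaca   (S,_)→(P,_,L)
state=P head=-2 tape=[_]_abcaca   (P,_)→(Q,_,R)
state=Q head=-1 tape=_[_]abcaca   (Q,_)→(S,a,R)
state=S head=0 tape=_a[a]bcaca   (S,a)→(Q,c,L)
state=Q head=-1 tape=_[a]cbcaca   (Q,a)→(P,_,R)
state=P head=0 tape=__[c]bcaca   (P,c)→(Q,c,L)
state=Q head=-1 tape=_[_]cbcaca   (Q,_)→(S,a,R)
state=S head=0 tape=_a[c]bcaca   (S,c)→(R,b,R)
state=R head=1 tape=_ab[b]caca   (R,b)→(R,b,L)
state=R head=0 tape=_a[b]bcaca   (R,b)→(R,b,L)
state=R head=-1 tape=_[a]bbcaca   (R,a)→(S,c,R)
state=S head=0 tape=_c[b]bcaca   (S,b)→(R,c,R)
state=R head=1 tape=_cc[b]caca   (R,b)→(R,b,L)
state=R head=0 tape=_c[c]bcaca   (R,c)→(P,_,L)
state=P head=-1 tape=_[c]_bcaca   (P,c)→(Q,c,L)
state=Q head=-2 tape=[_]c_bcaca   (Q,_)→(S,a,R)
state=S head=-1 tape=a[c]_bcaca   (S,c)→(R,b,R)
state=R head=0 tape=ab[_]bcaca
M halts after 18 transitions.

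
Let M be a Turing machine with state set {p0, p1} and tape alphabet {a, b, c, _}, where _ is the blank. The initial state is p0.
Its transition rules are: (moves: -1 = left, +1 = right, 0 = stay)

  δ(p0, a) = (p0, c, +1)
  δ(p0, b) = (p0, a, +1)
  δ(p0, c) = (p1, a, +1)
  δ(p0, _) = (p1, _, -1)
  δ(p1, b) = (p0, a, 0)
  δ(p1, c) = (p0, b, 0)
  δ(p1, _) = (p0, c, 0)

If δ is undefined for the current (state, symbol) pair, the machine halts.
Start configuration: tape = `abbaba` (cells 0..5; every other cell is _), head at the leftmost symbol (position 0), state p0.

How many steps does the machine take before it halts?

10

p0 | [a]bbaba_   read a → write c, move +1, go to p0
p0 | c[b]baba_   read b → write a, move +1, go to p0
p0 | ca[b]aba_   read b → write a, move +1, go to p0
p0 | caa[a]ba_   read a → write c, move +1, go to p0
p0 | caac[b]a_   read b → write a, move +1, go to p0
p0 | caaca[a]_   read a → write c, move +1, go to p0
p0 | caacac[_]   read _ → write _, move -1, go to p1
p1 | caaca[c]_   read c → write b, move 0, go to p0
p0 | caaca[b]_   read b → write a, move +1, go to p0
p0 | caacaa[_]   read _ → write _, move -1, go to p1
p1 | caaca[a]_
M halts after 10 transitions.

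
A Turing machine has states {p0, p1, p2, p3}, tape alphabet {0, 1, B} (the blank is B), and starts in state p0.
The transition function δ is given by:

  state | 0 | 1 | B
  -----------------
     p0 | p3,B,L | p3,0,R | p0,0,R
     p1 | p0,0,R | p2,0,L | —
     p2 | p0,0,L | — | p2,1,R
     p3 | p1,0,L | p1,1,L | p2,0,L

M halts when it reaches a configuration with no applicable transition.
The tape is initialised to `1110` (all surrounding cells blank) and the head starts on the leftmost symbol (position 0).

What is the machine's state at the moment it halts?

p1

state=p0 head=0 tape=B[1]110   (p0,1)→(p3,0,R)
state=p3 head=1 tape=B0[1]10   (p3,1)→(p1,1,L)
state=p1 head=0 tape=B[0]110   (p1,0)→(p0,0,R)
state=p0 head=1 tape=B0[1]10   (p0,1)→(p3,0,R)
state=p3 head=2 tape=B00[1]0   (p3,1)→(p1,1,L)
state=p1 head=1 tape=B0[0]10   (p1,0)→(p0,0,R)
state=p0 head=2 tape=B00[1]0   (p0,1)→(p3,0,R)
state=p3 head=3 tape=B000[0]   (p3,0)→(p1,0,L)
state=p1 head=2 tape=B00[0]0   (p1,0)→(p0,0,R)
state=p0 head=3 tape=B000[0]   (p0,0)→(p3,B,L)
state=p3 head=2 tape=B00[0]B   (p3,0)→(p1,0,L)
state=p1 head=1 tape=B0[0]0B   (p1,0)→(p0,0,R)
state=p0 head=2 tape=B00[0]B   (p0,0)→(p3,B,L)
state=p3 head=1 tape=B0[0]BB   (p3,0)→(p1,0,L)
state=p1 head=0 tape=B[0]0BB   (p1,0)→(p0,0,R)
state=p0 head=1 tape=B0[0]BB   (p0,0)→(p3,B,L)
state=p3 head=0 tape=B[0]BBB   (p3,0)→(p1,0,L)
state=p1 head=-1 tape=[B]0BBB
No transition is defined for (p1, B); M halts in state p1.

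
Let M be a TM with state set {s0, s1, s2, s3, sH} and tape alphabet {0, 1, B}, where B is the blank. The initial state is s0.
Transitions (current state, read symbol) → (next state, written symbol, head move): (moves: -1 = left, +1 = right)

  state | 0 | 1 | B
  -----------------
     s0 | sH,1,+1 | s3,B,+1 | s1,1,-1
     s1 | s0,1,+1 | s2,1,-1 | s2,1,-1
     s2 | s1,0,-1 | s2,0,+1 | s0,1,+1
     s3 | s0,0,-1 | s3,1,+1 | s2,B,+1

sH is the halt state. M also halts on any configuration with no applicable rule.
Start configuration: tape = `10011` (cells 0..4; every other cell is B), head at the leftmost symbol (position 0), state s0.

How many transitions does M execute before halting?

18

s0 | BB[1]0011   read 1 → write B, move +1, go to s3
s3 | BBB[0]011   read 0 → write 0, move -1, go to s0
s0 | BB[B]0011   read B → write 1, move -1, go to s1
s1 | B[B]10011   read B → write 1, move -1, go to s2
s2 | [B]110011   read B → write 1, move +1, go to s0
s0 | 1[1]10011   read 1 → write B, move +1, go to s3
s3 | 1B[1]0011   read 1 → write 1, move +1, go to s3
s3 | 1B1[0]011   read 0 → write 0, move -1, go to s0
s0 | 1B[1]0011   read 1 → write B, move +1, go to s3
s3 | 1BB[0]011   read 0 → write 0, move -1, go to s0
s0 | 1B[B]0011   read B → write 1, move -1, go to s1
s1 | 1[B]10011   read B → write 1, move -1, go to s2
s2 | [1]110011   read 1 → write 0, move +1, go to s2
s2 | 0[1]10011   read 1 → write 0, move +1, go to s2
s2 | 00[1]0011   read 1 → write 0, move +1, go to s2
s2 | 000[0]011   read 0 → write 0, move -1, go to s1
s1 | 00[0]0011   read 0 → write 1, move +1, go to s0
s0 | 001[0]011   read 0 → write 1, move +1, go to sH
sH | 0011[0]11
M halts after 18 transitions.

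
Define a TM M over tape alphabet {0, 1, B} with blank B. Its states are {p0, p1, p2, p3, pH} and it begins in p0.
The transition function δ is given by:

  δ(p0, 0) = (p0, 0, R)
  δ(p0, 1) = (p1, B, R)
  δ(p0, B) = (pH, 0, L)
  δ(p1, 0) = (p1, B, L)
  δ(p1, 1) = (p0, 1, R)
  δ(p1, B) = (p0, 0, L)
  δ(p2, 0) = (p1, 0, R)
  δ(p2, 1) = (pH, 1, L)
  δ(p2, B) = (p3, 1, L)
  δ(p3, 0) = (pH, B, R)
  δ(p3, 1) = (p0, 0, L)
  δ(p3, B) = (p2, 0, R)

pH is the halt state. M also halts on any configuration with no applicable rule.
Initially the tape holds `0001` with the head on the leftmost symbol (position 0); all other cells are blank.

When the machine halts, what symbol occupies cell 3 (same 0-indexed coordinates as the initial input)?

p0 | [0]001B   read 0 → write 0, move R, go to p0
p0 | 0[0]01B   read 0 → write 0, move R, go to p0
p0 | 00[0]1B   read 0 → write 0, move R, go to p0
p0 | 000[1]B   read 1 → write B, move R, go to p1
p1 | 000B[B]   read B → write 0, move L, go to p0
p0 | 000[B]0   read B → write 0, move L, go to pH
pH | 00[0]00
Cell 3 holds 0 when M halts.

0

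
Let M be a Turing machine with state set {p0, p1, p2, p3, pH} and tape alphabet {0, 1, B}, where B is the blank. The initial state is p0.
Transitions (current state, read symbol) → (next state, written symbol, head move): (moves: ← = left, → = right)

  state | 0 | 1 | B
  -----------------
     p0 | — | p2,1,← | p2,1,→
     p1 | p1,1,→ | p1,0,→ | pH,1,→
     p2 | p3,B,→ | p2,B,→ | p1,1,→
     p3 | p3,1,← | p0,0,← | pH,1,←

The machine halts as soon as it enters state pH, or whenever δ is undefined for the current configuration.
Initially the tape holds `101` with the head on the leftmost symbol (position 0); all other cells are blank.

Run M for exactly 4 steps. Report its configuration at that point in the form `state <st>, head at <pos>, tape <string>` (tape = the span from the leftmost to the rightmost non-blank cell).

p0 | B[1]01   read 1 → write 1, move ←, go to p2
p2 | [B]101   read B → write 1, move →, go to p1
p1 | 1[1]01   read 1 → write 0, move →, go to p1
p1 | 10[0]1   read 0 → write 1, move →, go to p1
p1 | 101[1]
After 4 steps: state p1, head at 2, tape 1011.

state p1, head at 2, tape 1011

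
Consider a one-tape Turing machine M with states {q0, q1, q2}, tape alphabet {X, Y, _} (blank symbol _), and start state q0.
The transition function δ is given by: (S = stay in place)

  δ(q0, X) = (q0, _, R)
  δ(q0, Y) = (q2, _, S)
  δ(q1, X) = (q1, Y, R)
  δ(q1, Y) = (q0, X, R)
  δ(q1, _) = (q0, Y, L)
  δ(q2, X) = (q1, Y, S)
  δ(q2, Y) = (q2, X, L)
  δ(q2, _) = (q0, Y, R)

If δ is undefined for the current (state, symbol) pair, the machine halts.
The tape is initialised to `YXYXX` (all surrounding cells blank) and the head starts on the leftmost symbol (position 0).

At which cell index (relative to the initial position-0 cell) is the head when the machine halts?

5

q0 | [Y]XYXX_   read Y → write _, move S, go to q2
q2 | [_]XYXX_   read _ → write Y, move R, go to q0
q0 | Y[X]YXX_   read X → write _, move R, go to q0
q0 | Y_[Y]XX_   read Y → write _, move S, go to q2
q2 | Y_[_]XX_   read _ → write Y, move R, go to q0
q0 | Y_Y[X]X_   read X → write _, move R, go to q0
q0 | Y_Y_[X]_   read X → write _, move R, go to q0
q0 | Y_Y__[_]
At halt the head is at cell 5.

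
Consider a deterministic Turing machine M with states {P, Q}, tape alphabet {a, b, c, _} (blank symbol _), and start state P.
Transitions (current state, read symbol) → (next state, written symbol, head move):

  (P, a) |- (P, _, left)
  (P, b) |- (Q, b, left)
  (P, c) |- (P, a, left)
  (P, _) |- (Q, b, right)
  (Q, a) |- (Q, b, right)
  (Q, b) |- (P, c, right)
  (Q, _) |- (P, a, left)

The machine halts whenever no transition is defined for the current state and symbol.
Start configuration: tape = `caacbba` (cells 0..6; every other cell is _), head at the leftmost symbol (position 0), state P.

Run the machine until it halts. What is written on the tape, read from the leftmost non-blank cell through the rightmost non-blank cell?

bbbbcbba

P | _[c]aacbba   read c → write a, move left, go to P
P | [_]aaacbba   read _ → write b, move right, go to Q
Q | b[a]aacbba   read a → write b, move right, go to Q
Q | bb[a]acbba   read a → write b, move right, go to Q
Q | bbb[a]cbba   read a → write b, move right, go to Q
Q | bbbb[c]bba
The non-blank tape span at halt is bbbbcbba.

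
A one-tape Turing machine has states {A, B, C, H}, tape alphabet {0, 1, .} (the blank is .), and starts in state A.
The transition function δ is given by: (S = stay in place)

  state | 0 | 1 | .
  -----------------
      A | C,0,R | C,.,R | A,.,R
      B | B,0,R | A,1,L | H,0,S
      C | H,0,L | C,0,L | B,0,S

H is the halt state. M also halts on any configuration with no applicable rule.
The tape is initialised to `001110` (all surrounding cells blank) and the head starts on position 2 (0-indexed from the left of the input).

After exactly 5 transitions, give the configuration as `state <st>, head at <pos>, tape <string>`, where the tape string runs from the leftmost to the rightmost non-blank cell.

state B, head at 4, tape 000010

state=A head=2 tape=00[1]110   (A,1)→(C,.,R)
state=C head=3 tape=00.[1]10   (C,1)→(C,0,L)
state=C head=2 tape=00[.]010   (C,.)→(B,0,S)
state=B head=2 tape=00[0]010   (B,0)→(B,0,R)
state=B head=3 tape=000[0]10   (B,0)→(B,0,R)
state=B head=4 tape=0000[1]0
After 5 steps: state B, head at 4, tape 000010.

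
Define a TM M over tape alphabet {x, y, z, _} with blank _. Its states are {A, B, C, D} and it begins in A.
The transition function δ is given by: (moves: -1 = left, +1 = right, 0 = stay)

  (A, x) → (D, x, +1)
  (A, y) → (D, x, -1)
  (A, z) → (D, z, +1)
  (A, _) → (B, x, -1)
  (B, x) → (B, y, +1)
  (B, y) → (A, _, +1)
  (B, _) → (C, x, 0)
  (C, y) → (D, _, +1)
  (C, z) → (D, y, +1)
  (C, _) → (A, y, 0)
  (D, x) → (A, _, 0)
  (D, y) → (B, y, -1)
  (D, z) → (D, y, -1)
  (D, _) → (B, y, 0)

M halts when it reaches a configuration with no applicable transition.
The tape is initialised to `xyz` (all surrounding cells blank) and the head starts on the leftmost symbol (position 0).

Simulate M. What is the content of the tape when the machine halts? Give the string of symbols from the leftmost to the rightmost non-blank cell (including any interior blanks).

y_zxx

state=A head=0 tape=[x]yz__   (A,x)→(D,x,+1)
state=D head=1 tape=x[y]z__   (D,y)→(B,y,-1)
state=B head=0 tape=[x]yz__   (B,x)→(B,y,+1)
state=B head=1 tape=y[y]z__   (B,y)→(A,_,+1)
state=A head=2 tape=y_[z]__   (A,z)→(D,z,+1)
state=D head=3 tape=y_z[_]_   (D,_)→(B,y,0)
state=B head=3 tape=y_z[y]_   (B,y)→(A,_,+1)
state=A head=4 tape=y_z_[_]   (A,_)→(B,x,-1)
state=B head=3 tape=y_z[_]x   (B,_)→(C,x,0)
state=C head=3 tape=y_z[x]x
The non-blank tape span at halt is y_zxx.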